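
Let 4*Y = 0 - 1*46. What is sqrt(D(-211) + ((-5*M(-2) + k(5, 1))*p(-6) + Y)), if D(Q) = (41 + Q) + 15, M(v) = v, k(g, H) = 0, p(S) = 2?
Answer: I*sqrt(586)/2 ≈ 12.104*I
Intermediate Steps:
D(Q) = 56 + Q
Y = -23/2 (Y = (0 - 1*46)/4 = (0 - 46)/4 = (1/4)*(-46) = -23/2 ≈ -11.500)
sqrt(D(-211) + ((-5*M(-2) + k(5, 1))*p(-6) + Y)) = sqrt((56 - 211) + ((-5*(-2) + 0)*2 - 23/2)) = sqrt(-155 + ((10 + 0)*2 - 23/2)) = sqrt(-155 + (10*2 - 23/2)) = sqrt(-155 + (20 - 23/2)) = sqrt(-155 + 17/2) = sqrt(-293/2) = I*sqrt(586)/2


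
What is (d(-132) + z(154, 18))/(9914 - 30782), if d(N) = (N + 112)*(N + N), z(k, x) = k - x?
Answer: -1354/5217 ≈ -0.25954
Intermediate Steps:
d(N) = 2*N*(112 + N) (d(N) = (112 + N)*(2*N) = 2*N*(112 + N))
(d(-132) + z(154, 18))/(9914 - 30782) = (2*(-132)*(112 - 132) + (154 - 1*18))/(9914 - 30782) = (2*(-132)*(-20) + (154 - 18))/(-20868) = (5280 + 136)*(-1/20868) = 5416*(-1/20868) = -1354/5217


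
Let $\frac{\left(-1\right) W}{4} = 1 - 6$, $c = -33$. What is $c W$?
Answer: $-660$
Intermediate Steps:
$W = 20$ ($W = - 4 \left(1 - 6\right) = \left(-4\right) \left(-5\right) = 20$)
$c W = \left(-33\right) 20 = -660$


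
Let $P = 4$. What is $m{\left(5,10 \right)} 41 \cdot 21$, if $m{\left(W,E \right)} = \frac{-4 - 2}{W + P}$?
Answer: $-574$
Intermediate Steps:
$m{\left(W,E \right)} = - \frac{6}{4 + W}$ ($m{\left(W,E \right)} = \frac{-4 - 2}{W + 4} = - \frac{6}{4 + W}$)
$m{\left(5,10 \right)} 41 \cdot 21 = - \frac{6}{4 + 5} \cdot 41 \cdot 21 = - \frac{6}{9} \cdot 41 \cdot 21 = \left(-6\right) \frac{1}{9} \cdot 41 \cdot 21 = \left(- \frac{2}{3}\right) 41 \cdot 21 = \left(- \frac{82}{3}\right) 21 = -574$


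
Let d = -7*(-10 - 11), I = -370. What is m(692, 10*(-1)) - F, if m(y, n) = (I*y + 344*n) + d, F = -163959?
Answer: -95374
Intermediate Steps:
d = 147 (d = -7*(-21) = 147)
m(y, n) = 147 - 370*y + 344*n (m(y, n) = (-370*y + 344*n) + 147 = 147 - 370*y + 344*n)
m(692, 10*(-1)) - F = (147 - 370*692 + 344*(10*(-1))) - 1*(-163959) = (147 - 256040 + 344*(-10)) + 163959 = (147 - 256040 - 3440) + 163959 = -259333 + 163959 = -95374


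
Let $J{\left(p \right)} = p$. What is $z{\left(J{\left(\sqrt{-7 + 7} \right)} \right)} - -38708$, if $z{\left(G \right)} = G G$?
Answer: $38708$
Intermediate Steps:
$z{\left(G \right)} = G^{2}$
$z{\left(J{\left(\sqrt{-7 + 7} \right)} \right)} - -38708 = \left(\sqrt{-7 + 7}\right)^{2} - -38708 = \left(\sqrt{0}\right)^{2} + 38708 = 0^{2} + 38708 = 0 + 38708 = 38708$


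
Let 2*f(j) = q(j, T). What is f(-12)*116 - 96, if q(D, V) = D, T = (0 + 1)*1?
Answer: -792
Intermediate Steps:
T = 1 (T = 1*1 = 1)
f(j) = j/2
f(-12)*116 - 96 = ((½)*(-12))*116 - 96 = -6*116 - 96 = -696 - 96 = -792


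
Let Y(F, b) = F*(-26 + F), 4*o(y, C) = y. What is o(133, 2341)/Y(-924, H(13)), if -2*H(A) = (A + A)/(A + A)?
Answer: 1/26400 ≈ 3.7879e-5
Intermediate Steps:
o(y, C) = y/4
H(A) = -1/2 (H(A) = -(A + A)/(2*(A + A)) = -2*A/(2*(2*A)) = -2*A*1/(2*A)/2 = -1/2*1 = -1/2)
o(133, 2341)/Y(-924, H(13)) = ((1/4)*133)/((-924*(-26 - 924))) = 133/(4*((-924*(-950)))) = (133/4)/877800 = (133/4)*(1/877800) = 1/26400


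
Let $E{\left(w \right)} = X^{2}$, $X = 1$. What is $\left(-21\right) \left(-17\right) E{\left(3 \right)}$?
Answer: $357$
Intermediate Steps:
$E{\left(w \right)} = 1$ ($E{\left(w \right)} = 1^{2} = 1$)
$\left(-21\right) \left(-17\right) E{\left(3 \right)} = \left(-21\right) \left(-17\right) 1 = 357 \cdot 1 = 357$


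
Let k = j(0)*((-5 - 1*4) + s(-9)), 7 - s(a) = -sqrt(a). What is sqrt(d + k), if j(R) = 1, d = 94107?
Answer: sqrt(94105 + 3*I) ≈ 306.77 + 0.005*I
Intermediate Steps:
s(a) = 7 + sqrt(a) (s(a) = 7 - (-1)*sqrt(a) = 7 + sqrt(a))
k = -2 + 3*I (k = 1*((-5 - 1*4) + (7 + sqrt(-9))) = 1*((-5 - 4) + (7 + 3*I)) = 1*(-9 + (7 + 3*I)) = 1*(-2 + 3*I) = -2 + 3*I ≈ -2.0 + 3.0*I)
sqrt(d + k) = sqrt(94107 + (-2 + 3*I)) = sqrt(94105 + 3*I)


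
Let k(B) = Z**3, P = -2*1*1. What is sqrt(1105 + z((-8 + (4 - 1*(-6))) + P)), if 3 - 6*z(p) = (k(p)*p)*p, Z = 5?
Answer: sqrt(4422)/2 ≈ 33.249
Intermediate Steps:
P = -2 (P = -2*1 = -2)
k(B) = 125 (k(B) = 5**3 = 125)
z(p) = 1/2 - 125*p**2/6 (z(p) = 1/2 - 125*p*p/6 = 1/2 - 125*p**2/6)
sqrt(1105 + z((-8 + (4 - 1*(-6))) + P)) = sqrt(1105 + (1/2 - 125*((-8 + (4 - 1*(-6))) - 2)**2/6)) = sqrt(1105 + (1/2 - 125*((-8 + (4 + 6)) - 2)**2/6)) = sqrt(1105 + (1/2 - 125*((-8 + 10) - 2)**2/6)) = sqrt(1105 + (1/2 - 125*(2 - 2)**2/6)) = sqrt(1105 + (1/2 - 125/6*0**2)) = sqrt(1105 + (1/2 - 125/6*0)) = sqrt(1105 + (1/2 + 0)) = sqrt(1105 + 1/2) = sqrt(2211/2) = sqrt(4422)/2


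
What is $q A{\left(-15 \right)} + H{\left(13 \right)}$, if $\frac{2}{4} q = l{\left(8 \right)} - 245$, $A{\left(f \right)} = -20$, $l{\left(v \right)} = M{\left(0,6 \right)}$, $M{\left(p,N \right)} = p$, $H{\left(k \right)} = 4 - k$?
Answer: $9791$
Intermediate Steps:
$l{\left(v \right)} = 0$
$q = -490$ ($q = 2 \left(0 - 245\right) = 2 \left(-245\right) = -490$)
$q A{\left(-15 \right)} + H{\left(13 \right)} = \left(-490\right) \left(-20\right) + \left(4 - 13\right) = 9800 + \left(4 - 13\right) = 9800 - 9 = 9791$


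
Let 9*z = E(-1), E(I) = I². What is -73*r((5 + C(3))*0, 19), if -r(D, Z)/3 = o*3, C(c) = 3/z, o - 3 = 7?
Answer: 6570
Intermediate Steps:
o = 10 (o = 3 + 7 = 10)
z = ⅑ (z = (⅑)*(-1)² = (⅑)*1 = ⅑ ≈ 0.11111)
C(c) = 27 (C(c) = 3/(⅑) = 3*9 = 27)
r(D, Z) = -90 (r(D, Z) = -30*3 = -3*30 = -90)
-73*r((5 + C(3))*0, 19) = -73*(-90) = 6570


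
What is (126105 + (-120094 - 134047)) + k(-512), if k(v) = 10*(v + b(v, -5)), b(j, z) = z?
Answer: -133206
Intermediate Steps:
k(v) = -50 + 10*v (k(v) = 10*(v - 5) = 10*(-5 + v) = -50 + 10*v)
(126105 + (-120094 - 134047)) + k(-512) = (126105 + (-120094 - 134047)) + (-50 + 10*(-512)) = (126105 - 254141) + (-50 - 5120) = -128036 - 5170 = -133206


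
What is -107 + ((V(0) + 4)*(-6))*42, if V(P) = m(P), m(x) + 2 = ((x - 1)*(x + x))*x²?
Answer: -611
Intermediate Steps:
m(x) = -2 + 2*x³*(-1 + x) (m(x) = -2 + ((x - 1)*(x + x))*x² = -2 + ((-1 + x)*(2*x))*x² = -2 + (2*x*(-1 + x))*x² = -2 + 2*x³*(-1 + x))
V(P) = -2 - 2*P³ + 2*P⁴
-107 + ((V(0) + 4)*(-6))*42 = -107 + (((-2 - 2*0³ + 2*0⁴) + 4)*(-6))*42 = -107 + (((-2 - 2*0 + 2*0) + 4)*(-6))*42 = -107 + (((-2 + 0 + 0) + 4)*(-6))*42 = -107 + ((-2 + 4)*(-6))*42 = -107 + (2*(-6))*42 = -107 - 12*42 = -107 - 504 = -611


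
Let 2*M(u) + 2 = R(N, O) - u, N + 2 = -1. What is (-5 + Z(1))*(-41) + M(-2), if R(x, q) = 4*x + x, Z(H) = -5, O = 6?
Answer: 805/2 ≈ 402.50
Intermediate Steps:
N = -3 (N = -2 - 1 = -3)
R(x, q) = 5*x
M(u) = -17/2 - u/2 (M(u) = -1 + (5*(-3) - u)/2 = -1 + (-15 - u)/2 = -1 + (-15/2 - u/2) = -17/2 - u/2)
(-5 + Z(1))*(-41) + M(-2) = (-5 - 5)*(-41) + (-17/2 - ½*(-2)) = -10*(-41) + (-17/2 + 1) = 410 - 15/2 = 805/2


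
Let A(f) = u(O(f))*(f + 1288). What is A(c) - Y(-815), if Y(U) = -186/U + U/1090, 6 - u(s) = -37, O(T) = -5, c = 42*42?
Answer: 23316792417/177670 ≈ 1.3124e+5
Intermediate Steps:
c = 1764
u(s) = 43 (u(s) = 6 - 1*(-37) = 6 + 37 = 43)
Y(U) = -186/U + U/1090 (Y(U) = -186/U + U*(1/1090) = -186/U + U/1090)
A(f) = 55384 + 43*f (A(f) = 43*(f + 1288) = 43*(1288 + f) = 55384 + 43*f)
A(c) - Y(-815) = (55384 + 43*1764) - (-186/(-815) + (1/1090)*(-815)) = (55384 + 75852) - (-186*(-1/815) - 163/218) = 131236 - (186/815 - 163/218) = 131236 - 1*(-92297/177670) = 131236 + 92297/177670 = 23316792417/177670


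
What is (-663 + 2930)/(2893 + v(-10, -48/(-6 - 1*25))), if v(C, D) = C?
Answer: 2267/2883 ≈ 0.78633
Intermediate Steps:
(-663 + 2930)/(2893 + v(-10, -48/(-6 - 1*25))) = (-663 + 2930)/(2893 - 10) = 2267/2883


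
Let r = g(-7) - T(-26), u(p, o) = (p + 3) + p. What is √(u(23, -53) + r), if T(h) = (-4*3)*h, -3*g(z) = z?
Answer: I*√2346/3 ≈ 16.145*I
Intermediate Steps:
g(z) = -z/3
T(h) = -12*h
u(p, o) = 3 + 2*p (u(p, o) = (3 + p) + p = 3 + 2*p)
r = -929/3 (r = -⅓*(-7) - (-12)*(-26) = 7/3 - 1*312 = 7/3 - 312 = -929/3 ≈ -309.67)
√(u(23, -53) + r) = √((3 + 2*23) - 929/3) = √((3 + 46) - 929/3) = √(49 - 929/3) = √(-782/3) = I*√2346/3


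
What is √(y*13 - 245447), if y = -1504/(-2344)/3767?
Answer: I*√299008962078727803/1103731 ≈ 495.43*I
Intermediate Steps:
y = 188/1103731 (y = -1504*(-1/2344)*(1/3767) = (188/293)*(1/3767) = 188/1103731 ≈ 0.00017033)
√(y*13 - 245447) = √((188/1103731)*13 - 245447) = √(2444/1103731 - 245447) = √(-270907460313/1103731) = I*√299008962078727803/1103731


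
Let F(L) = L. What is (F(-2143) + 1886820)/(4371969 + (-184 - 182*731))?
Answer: 1884677/4238743 ≈ 0.44463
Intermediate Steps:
(F(-2143) + 1886820)/(4371969 + (-184 - 182*731)) = (-2143 + 1886820)/(4371969 + (-184 - 182*731)) = 1884677/(4371969 + (-184 - 133042)) = 1884677/(4371969 - 133226) = 1884677/4238743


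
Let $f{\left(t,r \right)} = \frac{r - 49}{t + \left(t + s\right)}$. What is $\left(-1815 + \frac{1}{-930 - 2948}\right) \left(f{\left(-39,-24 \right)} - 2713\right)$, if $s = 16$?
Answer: $\frac{169059436849}{34348} \approx 4.922 \cdot 10^{6}$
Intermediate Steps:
$f{\left(t,r \right)} = \frac{-49 + r}{16 + 2 t}$ ($f{\left(t,r \right)} = \frac{r - 49}{t + \left(t + 16\right)} = \frac{-49 + r}{t + \left(16 + t\right)} = \frac{-49 + r}{16 + 2 t}$)
$\left(-1815 + \frac{1}{-930 - 2948}\right) \left(f{\left(-39,-24 \right)} - 2713\right) = \left(-1815 + \frac{1}{-930 - 2948}\right) \left(\frac{-49 - 24}{2 \left(8 - 39\right)} - 2713\right) = \left(-1815 + \frac{1}{-3878}\right) \left(\frac{1}{2} \frac{1}{-31} \left(-73\right) - 2713\right) = \left(-1815 - \frac{1}{3878}\right) \left(\frac{1}{2} \left(- \frac{1}{31}\right) \left(-73\right) - 2713\right) = - \frac{7038571 \left(\frac{73}{62} - 2713\right)}{3878} = \left(- \frac{7038571}{3878}\right) \left(- \frac{168133}{62}\right) = \frac{169059436849}{34348}$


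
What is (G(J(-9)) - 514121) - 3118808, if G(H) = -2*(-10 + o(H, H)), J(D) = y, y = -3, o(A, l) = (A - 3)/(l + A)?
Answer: -3632911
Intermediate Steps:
o(A, l) = (-3 + A)/(A + l)
J(D) = -3
G(H) = 20 - (-3 + H)/H (G(H) = -2*(-10 + (-3 + H)/(H + H)) = -2*(-10 + (-3 + H)/((2*H))) = -2*(-10 + (1/(2*H))*(-3 + H)) = -2*(-10 + (-3 + H)/(2*H)) = 20 - (-3 + H)/H)
(G(J(-9)) - 514121) - 3118808 = ((19 + 3/(-3)) - 514121) - 3118808 = ((19 + 3*(-1/3)) - 514121) - 3118808 = ((19 - 1) - 514121) - 3118808 = (18 - 514121) - 3118808 = -514103 - 3118808 = -3632911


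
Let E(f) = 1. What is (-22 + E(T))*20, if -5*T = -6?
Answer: -420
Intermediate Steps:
T = 6/5 (T = -⅕*(-6) = 6/5 ≈ 1.2000)
(-22 + E(T))*20 = (-22 + 1)*20 = -21*20 = -420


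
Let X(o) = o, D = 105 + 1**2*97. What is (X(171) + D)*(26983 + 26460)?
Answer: 19934239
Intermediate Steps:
D = 202 (D = 105 + 1*97 = 105 + 97 = 202)
(X(171) + D)*(26983 + 26460) = (171 + 202)*(26983 + 26460) = 373*53443 = 19934239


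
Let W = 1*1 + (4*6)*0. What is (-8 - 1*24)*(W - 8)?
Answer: 224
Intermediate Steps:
W = 1 (W = 1 + 24*0 = 1 + 0 = 1)
(-8 - 1*24)*(W - 8) = (-8 - 1*24)*(1 - 8) = (-8 - 24)*(-7) = -32*(-7) = 224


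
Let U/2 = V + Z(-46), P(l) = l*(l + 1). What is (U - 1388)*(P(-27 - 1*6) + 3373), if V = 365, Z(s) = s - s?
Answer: -2914282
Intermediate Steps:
Z(s) = 0
P(l) = l*(1 + l)
U = 730 (U = 2*(365 + 0) = 2*365 = 730)
(U - 1388)*(P(-27 - 1*6) + 3373) = (730 - 1388)*((-27 - 1*6)*(1 + (-27 - 1*6)) + 3373) = -658*((-27 - 6)*(1 + (-27 - 6)) + 3373) = -658*(-33*(1 - 33) + 3373) = -658*(-33*(-32) + 3373) = -658*(1056 + 3373) = -658*4429 = -2914282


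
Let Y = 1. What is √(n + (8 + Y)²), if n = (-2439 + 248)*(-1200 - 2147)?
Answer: √7333358 ≈ 2708.0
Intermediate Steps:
n = 7333277 (n = -2191*(-3347) = 7333277)
√(n + (8 + Y)²) = √(7333277 + (8 + 1)²) = √(7333277 + 9²) = √(7333277 + 81) = √7333358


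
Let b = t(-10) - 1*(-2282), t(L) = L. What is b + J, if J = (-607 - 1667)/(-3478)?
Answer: 3952145/1739 ≈ 2272.7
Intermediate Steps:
b = 2272 (b = -10 - 1*(-2282) = -10 + 2282 = 2272)
J = 1137/1739 (J = -2274*(-1/3478) = 1137/1739 ≈ 0.65382)
b + J = 2272 + 1137/1739 = 3952145/1739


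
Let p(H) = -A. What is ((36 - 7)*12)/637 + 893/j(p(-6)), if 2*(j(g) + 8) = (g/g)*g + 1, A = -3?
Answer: -566753/3822 ≈ -148.29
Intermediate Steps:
p(H) = 3 (p(H) = -1*(-3) = 3)
j(g) = -15/2 + g/2 (j(g) = -8 + ((g/g)*g + 1)/2 = -8 + (1*g + 1)/2 = -8 + (g + 1)/2 = -8 + (1 + g)/2 = -8 + (½ + g/2) = -15/2 + g/2)
((36 - 7)*12)/637 + 893/j(p(-6)) = ((36 - 7)*12)/637 + 893/(-15/2 + (½)*3) = (29*12)*(1/637) + 893/(-15/2 + 3/2) = 348*(1/637) + 893/(-6) = 348/637 + 893*(-⅙) = 348/637 - 893/6 = -566753/3822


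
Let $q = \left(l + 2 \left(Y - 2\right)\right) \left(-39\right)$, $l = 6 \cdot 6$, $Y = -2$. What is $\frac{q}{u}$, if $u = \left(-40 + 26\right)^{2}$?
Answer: $- \frac{39}{7} \approx -5.5714$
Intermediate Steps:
$l = 36$
$q = -1092$ ($q = \left(36 + 2 \left(-2 - 2\right)\right) \left(-39\right) = \left(36 + 2 \left(-4\right)\right) \left(-39\right) = \left(36 - 8\right) \left(-39\right) = 28 \left(-39\right) = -1092$)
$u = 196$ ($u = \left(-14\right)^{2} = 196$)
$\frac{q}{u} = - \frac{1092}{196} = \left(-1092\right) \frac{1}{196} = - \frac{39}{7}$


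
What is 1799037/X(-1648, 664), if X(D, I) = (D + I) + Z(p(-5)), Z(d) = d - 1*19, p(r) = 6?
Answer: -1799037/997 ≈ -1804.5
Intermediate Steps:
Z(d) = -19 + d (Z(d) = d - 19 = -19 + d)
X(D, I) = -13 + D + I (X(D, I) = (D + I) + (-19 + 6) = (D + I) - 13 = -13 + D + I)
1799037/X(-1648, 664) = 1799037/(-13 - 1648 + 664) = 1799037/(-997) = 1799037*(-1/997) = -1799037/997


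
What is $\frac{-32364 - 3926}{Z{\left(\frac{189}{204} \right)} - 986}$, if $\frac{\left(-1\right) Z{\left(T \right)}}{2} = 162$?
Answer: $\frac{3629}{131} \approx 27.702$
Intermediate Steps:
$Z{\left(T \right)} = -324$ ($Z{\left(T \right)} = \left(-2\right) 162 = -324$)
$\frac{-32364 - 3926}{Z{\left(\frac{189}{204} \right)} - 986} = \frac{-32364 - 3926}{-324 - 986} = - \frac{36290}{-1310} = \left(-36290\right) \left(- \frac{1}{1310}\right) = \frac{3629}{131}$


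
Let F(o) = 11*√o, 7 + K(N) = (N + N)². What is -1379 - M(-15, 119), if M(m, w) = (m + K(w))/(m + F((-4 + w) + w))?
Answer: -4398229/3121 - 207614*√26/3121 ≈ -1748.4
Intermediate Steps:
K(N) = -7 + 4*N² (K(N) = -7 + (N + N)² = -7 + (2*N)² = -7 + 4*N²)
M(m, w) = (-7 + m + 4*w²)/(m + 11*√(-4 + 2*w)) (M(m, w) = (m + (-7 + 4*w²))/(m + 11*√((-4 + w) + w)) = (-7 + m + 4*w²)/(m + 11*√(-4 + 2*w)))
-1379 - M(-15, 119) = -1379 - (-7 - 15 + 4*119²)/(-15 + 11*√2*√(-2 + 119)) = -1379 - (-7 - 15 + 4*14161)/(-15 + 11*√2*√117) = -1379 - (-7 - 15 + 56644)/(-15 + 11*√2*(3*√13)) = -1379 - 56622/(-15 + 33*√26)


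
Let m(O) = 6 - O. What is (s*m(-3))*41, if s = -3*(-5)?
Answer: 5535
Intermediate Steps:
s = 15
(s*m(-3))*41 = (15*(6 - 1*(-3)))*41 = (15*(6 + 3))*41 = (15*9)*41 = 135*41 = 5535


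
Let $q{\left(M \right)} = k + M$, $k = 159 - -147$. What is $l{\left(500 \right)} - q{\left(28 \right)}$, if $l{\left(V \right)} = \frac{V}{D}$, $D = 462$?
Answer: $- \frac{76904}{231} \approx -332.92$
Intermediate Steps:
$l{\left(V \right)} = \frac{V}{462}$
$k = 306$ ($k = 159 + 147 = 306$)
$q{\left(M \right)} = 306 + M$
$l{\left(500 \right)} - q{\left(28 \right)} = \frac{1}{462} \cdot 500 - \left(306 + 28\right) = \frac{250}{231} - 334 = - \frac{76904}{231}$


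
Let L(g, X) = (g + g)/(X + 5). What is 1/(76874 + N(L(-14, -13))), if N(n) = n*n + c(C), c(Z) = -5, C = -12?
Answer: 4/307525 ≈ 1.3007e-5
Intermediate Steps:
L(g, X) = 2*g/(5 + X) (L(g, X) = (2*g)/(5 + X) = 2*g/(5 + X))
N(n) = -5 + n**2 (N(n) = n*n - 5 = n**2 - 5 = -5 + n**2)
1/(76874 + N(L(-14, -13))) = 1/(76874 + (-5 + (2*(-14)/(5 - 13))**2)) = 1/(76874 + (-5 + (2*(-14)/(-8))**2)) = 1/(76874 + (-5 + (2*(-14)*(-1/8))**2)) = 1/(76874 + (-5 + (7/2)**2)) = 1/(76874 + (-5 + 49/4)) = 1/(76874 + 29/4) = 1/(307525/4) = 4/307525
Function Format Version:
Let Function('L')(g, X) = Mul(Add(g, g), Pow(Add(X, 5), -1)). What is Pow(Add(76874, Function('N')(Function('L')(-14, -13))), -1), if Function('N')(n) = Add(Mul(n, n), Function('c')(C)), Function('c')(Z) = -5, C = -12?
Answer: Rational(4, 307525) ≈ 1.3007e-5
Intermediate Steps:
Function('L')(g, X) = Mul(2, g, Pow(Add(5, X), -1)) (Function('L')(g, X) = Mul(Mul(2, g), Pow(Add(5, X), -1)) = Mul(2, g, Pow(Add(5, X), -1)))
Function('N')(n) = Add(-5, Pow(n, 2)) (Function('N')(n) = Add(Mul(n, n), -5) = Add(Pow(n, 2), -5) = Add(-5, Pow(n, 2)))
Pow(Add(76874, Function('N')(Function('L')(-14, -13))), -1) = Pow(Add(76874, Add(-5, Pow(Mul(2, -14, Pow(Add(5, -13), -1)), 2))), -1) = Pow(Add(76874, Add(-5, Pow(Mul(2, -14, Pow(-8, -1)), 2))), -1) = Pow(Add(76874, Add(-5, Pow(Mul(2, -14, Rational(-1, 8)), 2))), -1) = Pow(Add(76874, Add(-5, Pow(Rational(7, 2), 2))), -1) = Pow(Add(76874, Add(-5, Rational(49, 4))), -1) = Pow(Add(76874, Rational(29, 4)), -1) = Pow(Rational(307525, 4), -1) = Rational(4, 307525)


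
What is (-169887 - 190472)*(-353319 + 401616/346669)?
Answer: 44138335285263405/346669 ≈ 1.2732e+11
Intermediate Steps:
(-169887 - 190472)*(-353319 + 401616/346669) = -360359*(-353319 + 401616*(1/346669)) = -360359*(-353319 + 401616/346669) = -360359*(-122484342795/346669) = 44138335285263405/346669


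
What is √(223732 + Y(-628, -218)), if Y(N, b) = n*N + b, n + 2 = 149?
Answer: √131198 ≈ 362.21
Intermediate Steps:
n = 147 (n = -2 + 149 = 147)
Y(N, b) = b + 147*N (Y(N, b) = 147*N + b = b + 147*N)
√(223732 + Y(-628, -218)) = √(223732 + (-218 + 147*(-628))) = √(223732 + (-218 - 92316)) = √(223732 - 92534) = √131198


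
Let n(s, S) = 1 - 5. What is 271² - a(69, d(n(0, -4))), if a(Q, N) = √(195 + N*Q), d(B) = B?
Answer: 73441 - 9*I ≈ 73441.0 - 9.0*I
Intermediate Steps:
n(s, S) = -4
271² - a(69, d(n(0, -4))) = 271² - √(195 - 4*69) = 73441 - √(195 - 276) = 73441 - √(-81) = 73441 - 9*I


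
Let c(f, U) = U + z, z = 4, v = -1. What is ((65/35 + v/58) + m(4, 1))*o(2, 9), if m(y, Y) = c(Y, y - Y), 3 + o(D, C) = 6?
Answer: 10767/406 ≈ 26.520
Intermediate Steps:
o(D, C) = 3 (o(D, C) = -3 + 6 = 3)
c(f, U) = 4 + U (c(f, U) = U + 4 = 4 + U)
m(y, Y) = 4 + y - Y (m(y, Y) = 4 + (y - Y) = 4 + y - Y)
((65/35 + v/58) + m(4, 1))*o(2, 9) = ((65/35 - 1/58) + (4 + 4 - 1*1))*3 = ((65*(1/35) - 1*1/58) + (4 + 4 - 1))*3 = ((13/7 - 1/58) + 7)*3 = (747/406 + 7)*3 = (3589/406)*3 = 10767/406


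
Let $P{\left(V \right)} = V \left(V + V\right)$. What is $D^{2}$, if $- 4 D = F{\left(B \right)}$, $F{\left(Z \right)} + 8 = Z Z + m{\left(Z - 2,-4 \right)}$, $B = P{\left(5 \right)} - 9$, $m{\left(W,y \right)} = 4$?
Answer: $\frac{2812329}{16} \approx 1.7577 \cdot 10^{5}$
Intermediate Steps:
$P{\left(V \right)} = 2 V^{2}$ ($P{\left(V \right)} = V 2 V = 2 V^{2}$)
$B = 41$ ($B = 2 \cdot 5^{2} - 9 = 2 \cdot 25 - 9 = 50 - 9 = 41$)
$F{\left(Z \right)} = -4 + Z^{2}$ ($F{\left(Z \right)} = -8 + \left(Z Z + 4\right) = -8 + \left(Z^{2} + 4\right) = -8 + \left(4 + Z^{2}\right) = -4 + Z^{2}$)
$D = - \frac{1677}{4}$ ($D = - \frac{-4 + 41^{2}}{4} = - \frac{-4 + 1681}{4} = \left(- \frac{1}{4}\right) 1677 = - \frac{1677}{4} \approx -419.25$)
$D^{2} = \left(- \frac{1677}{4}\right)^{2} = \frac{2812329}{16}$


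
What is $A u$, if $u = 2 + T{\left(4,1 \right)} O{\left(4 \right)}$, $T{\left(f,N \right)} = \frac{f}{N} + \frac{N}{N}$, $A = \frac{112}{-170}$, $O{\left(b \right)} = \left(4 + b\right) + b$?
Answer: $- \frac{3472}{85} \approx -40.847$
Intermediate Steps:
$O{\left(b \right)} = 4 + 2 b$
$A = - \frac{56}{85}$ ($A = 112 \left(- \frac{1}{170}\right) = - \frac{56}{85} \approx -0.65882$)
$T{\left(f,N \right)} = 1 + \frac{f}{N}$ ($T{\left(f,N \right)} = \frac{f}{N} + 1 = 1 + \frac{f}{N}$)
$u = 62$ ($u = 2 + \frac{1 + 4}{1} \left(4 + 2 \cdot 4\right) = 2 + 1 \cdot 5 \left(4 + 8\right) = 2 + 5 \cdot 12 = 2 + 60 = 62$)
$A u = \left(- \frac{56}{85}\right) 62 = - \frac{3472}{85}$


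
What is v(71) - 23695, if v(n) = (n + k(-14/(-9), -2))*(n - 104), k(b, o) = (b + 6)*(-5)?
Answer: -74374/3 ≈ -24791.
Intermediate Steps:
k(b, o) = -30 - 5*b (k(b, o) = (6 + b)*(-5) = -30 - 5*b)
v(n) = (-104 + n)*(-340/9 + n) (v(n) = (n + (-30 - (-70)/(-9)))*(n - 104) = (n + (-30 - (-70)*(-1)/9))*(-104 + n) = (n + (-30 - 5*14/9))*(-104 + n) = (n + (-30 - 70/9))*(-104 + n) = (n - 340/9)*(-104 + n) = (-340/9 + n)*(-104 + n) = (-104 + n)*(-340/9 + n))
v(71) - 23695 = (35360/9 + 71² - 1276/9*71) - 23695 = (35360/9 + 5041 - 90596/9) - 23695 = -3289/3 - 23695 = -74374/3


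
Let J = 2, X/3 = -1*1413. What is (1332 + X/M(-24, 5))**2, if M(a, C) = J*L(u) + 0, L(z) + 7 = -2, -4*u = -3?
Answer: 9828225/4 ≈ 2.4571e+6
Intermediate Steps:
u = 3/4 (u = -1/4*(-3) = 3/4 ≈ 0.75000)
X = -4239 (X = 3*(-1*1413) = 3*(-1413) = -4239)
L(z) = -9 (L(z) = -7 - 2 = -9)
M(a, C) = -18 (M(a, C) = 2*(-9) + 0 = -18 + 0 = -18)
(1332 + X/M(-24, 5))**2 = (1332 - 4239/(-18))**2 = (1332 - 4239*(-1/18))**2 = (1332 + 471/2)**2 = (3135/2)**2 = 9828225/4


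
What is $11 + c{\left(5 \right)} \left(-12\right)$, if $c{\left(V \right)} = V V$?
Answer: $-289$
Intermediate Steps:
$c{\left(V \right)} = V^{2}$
$11 + c{\left(5 \right)} \left(-12\right) = 11 + 5^{2} \left(-12\right) = 11 + 25 \left(-12\right) = 11 - 300 = -289$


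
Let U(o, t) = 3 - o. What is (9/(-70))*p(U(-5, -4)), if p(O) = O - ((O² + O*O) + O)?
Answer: 576/35 ≈ 16.457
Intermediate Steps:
p(O) = -2*O² (p(O) = O - ((O² + O²) + O) = O - (2*O² + O) = O - (O + 2*O²) = O + (-O - 2*O²) = -2*O²)
(9/(-70))*p(U(-5, -4)) = (9/(-70))*(-2*(3 - 1*(-5))²) = (9*(-1/70))*(-2*(3 + 5)²) = -(-9)*8²/35 = -(-9)*64/35 = -9/70*(-128) = 576/35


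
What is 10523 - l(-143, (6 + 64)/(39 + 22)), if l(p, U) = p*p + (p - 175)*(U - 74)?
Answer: -2018678/61 ≈ -33093.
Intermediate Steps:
l(p, U) = p² + (-175 + p)*(-74 + U)
10523 - l(-143, (6 + 64)/(39 + 22)) = 10523 - (12950 + (-143)² - 175*(6 + 64)/(39 + 22) - 74*(-143) + ((6 + 64)/(39 + 22))*(-143)) = 10523 - (12950 + 20449 - 12250/61 + 10582 + (70/61)*(-143)) = 10523 - (12950 + 20449 - 12250/61 + 10582 + (70*(1/61))*(-143)) = 10523 - (12950 + 20449 - 175*70/61 + 10582 + (70/61)*(-143)) = 10523 - (12950 + 20449 - 12250/61 + 10582 - 10010/61) = 10523 - 1*2660581/61 = 10523 - 2660581/61 = -2018678/61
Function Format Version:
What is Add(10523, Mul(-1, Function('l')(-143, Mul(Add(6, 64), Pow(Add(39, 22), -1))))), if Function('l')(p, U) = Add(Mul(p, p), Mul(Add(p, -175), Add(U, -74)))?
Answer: Rational(-2018678, 61) ≈ -33093.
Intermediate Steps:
Function('l')(p, U) = Add(Pow(p, 2), Mul(Add(-175, p), Add(-74, U)))
Add(10523, Mul(-1, Function('l')(-143, Mul(Add(6, 64), Pow(Add(39, 22), -1))))) = Add(10523, Mul(-1, Add(12950, Pow(-143, 2), Mul(-175, Mul(Add(6, 64), Pow(Add(39, 22), -1))), Mul(-74, -143), Mul(Mul(Add(6, 64), Pow(Add(39, 22), -1)), -143)))) = Add(10523, Mul(-1, Add(12950, 20449, Mul(-175, Mul(70, Pow(61, -1))), 10582, Mul(Mul(70, Pow(61, -1)), -143)))) = Add(10523, Mul(-1, Add(12950, 20449, Mul(-175, Mul(70, Rational(1, 61))), 10582, Mul(Mul(70, Rational(1, 61)), -143)))) = Add(10523, Mul(-1, Add(12950, 20449, Mul(-175, Rational(70, 61)), 10582, Mul(Rational(70, 61), -143)))) = Add(10523, Mul(-1, Add(12950, 20449, Rational(-12250, 61), 10582, Rational(-10010, 61)))) = Add(10523, Mul(-1, Rational(2660581, 61))) = Add(10523, Rational(-2660581, 61)) = Rational(-2018678, 61)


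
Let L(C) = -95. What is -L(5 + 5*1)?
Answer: 95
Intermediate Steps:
-L(5 + 5*1) = -1*(-95) = 95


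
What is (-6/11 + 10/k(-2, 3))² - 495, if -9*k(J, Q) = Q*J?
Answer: -34614/121 ≈ -286.07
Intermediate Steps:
k(J, Q) = -J*Q/9 (k(J, Q) = -Q*J/9 = -J*Q/9)
(-6/11 + 10/k(-2, 3))² - 495 = (-6/11 + 10/((-⅑*(-2)*3)))² - 495 = (-6*1/11 + 10/(⅔))² - 495 = (-6/11 + 10*(3/2))² - 495 = (-6/11 + 15)² - 495 = (159/11)² - 495 = 25281/121 - 495 = -34614/121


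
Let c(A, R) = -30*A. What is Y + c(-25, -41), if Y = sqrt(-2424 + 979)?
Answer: 750 + 17*I*sqrt(5) ≈ 750.0 + 38.013*I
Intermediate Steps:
Y = 17*I*sqrt(5) (Y = sqrt(-1445) = 17*I*sqrt(5) ≈ 38.013*I)
Y + c(-25, -41) = 17*I*sqrt(5) - 30*(-25) = 17*I*sqrt(5) + 750 = 750 + 17*I*sqrt(5)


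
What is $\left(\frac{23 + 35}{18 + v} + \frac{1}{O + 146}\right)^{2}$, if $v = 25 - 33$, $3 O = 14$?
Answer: $\frac{172213129}{5107600} \approx 33.717$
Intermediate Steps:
$O = \frac{14}{3}$ ($O = \frac{1}{3} \cdot 14 = \frac{14}{3} \approx 4.6667$)
$v = -8$
$\left(\frac{23 + 35}{18 + v} + \frac{1}{O + 146}\right)^{2} = \left(\frac{23 + 35}{18 - 8} + \frac{1}{\frac{14}{3} + 146}\right)^{2} = \left(\frac{58}{10} + \frac{1}{\frac{452}{3}}\right)^{2} = \left(58 \cdot \frac{1}{10} + \frac{3}{452}\right)^{2} = \left(\frac{29}{5} + \frac{3}{452}\right)^{2} = \left(\frac{13123}{2260}\right)^{2} = \frac{172213129}{5107600}$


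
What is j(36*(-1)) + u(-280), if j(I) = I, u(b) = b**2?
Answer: 78364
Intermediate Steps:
j(36*(-1)) + u(-280) = 36*(-1) + (-280)**2 = -36 + 78400 = 78364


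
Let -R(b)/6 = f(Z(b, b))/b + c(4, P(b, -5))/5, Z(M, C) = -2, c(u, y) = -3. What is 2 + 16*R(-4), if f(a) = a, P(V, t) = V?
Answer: 58/5 ≈ 11.600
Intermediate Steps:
R(b) = 18/5 + 12/b (R(b) = -6*(-2/b - 3/5) = -6*(-2/b - 3*⅕) = -6*(-2/b - ⅗) = -6*(-⅗ - 2/b) = 18/5 + 12/b)
2 + 16*R(-4) = 2 + 16*(18/5 + 12/(-4)) = 2 + 16*(18/5 + 12*(-¼)) = 2 + 16*(18/5 - 3) = 2 + 16*(⅗) = 2 + 48/5 = 58/5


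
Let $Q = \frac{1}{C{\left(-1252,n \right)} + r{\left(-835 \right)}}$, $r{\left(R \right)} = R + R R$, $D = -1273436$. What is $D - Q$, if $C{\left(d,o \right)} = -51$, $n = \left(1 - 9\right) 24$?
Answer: $- \frac{886743150805}{696339} \approx -1.2734 \cdot 10^{6}$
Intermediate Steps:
$n = -192$ ($n = \left(-8\right) 24 = -192$)
$r{\left(R \right)} = R + R^{2}$
$Q = \frac{1}{696339}$ ($Q = \frac{1}{-51 - 835 \left(1 - 835\right)} = \frac{1}{-51 - -696390} = \frac{1}{-51 + 696390} = \frac{1}{696339} \approx 1.4361 \cdot 10^{-6}$)
$D - Q = -1273436 - \frac{1}{696339} = - \frac{886743150805}{696339}$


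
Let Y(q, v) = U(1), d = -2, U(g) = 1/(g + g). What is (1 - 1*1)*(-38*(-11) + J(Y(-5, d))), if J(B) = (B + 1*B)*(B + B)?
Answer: 0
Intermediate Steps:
U(g) = 1/(2*g)
Y(q, v) = 1/2 (Y(q, v) = (1/2)/1 = (1/2)*1 = 1/2)
J(B) = 4*B**2 (J(B) = (B + B)*(2*B) = (2*B)*(2*B) = 4*B**2)
(1 - 1*1)*(-38*(-11) + J(Y(-5, d))) = (1 - 1*1)*(-38*(-11) + 4*(1/2)**2) = (1 - 1)*(418 + 4*(1/4)) = 0*(418 + 1) = 0*419 = 0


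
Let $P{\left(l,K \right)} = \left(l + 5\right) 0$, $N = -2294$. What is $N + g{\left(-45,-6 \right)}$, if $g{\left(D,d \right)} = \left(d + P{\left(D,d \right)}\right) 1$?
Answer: $-2300$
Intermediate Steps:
$P{\left(l,K \right)} = 0$ ($P{\left(l,K \right)} = \left(5 + l\right) 0 = 0$)
$g{\left(D,d \right)} = d$ ($g{\left(D,d \right)} = \left(d + 0\right) 1 = d 1 = d$)
$N + g{\left(-45,-6 \right)} = -2294 - 6 = -2300$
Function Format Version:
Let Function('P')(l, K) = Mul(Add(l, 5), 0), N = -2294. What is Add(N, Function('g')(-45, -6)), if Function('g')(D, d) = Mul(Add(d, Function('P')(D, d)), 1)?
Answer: -2300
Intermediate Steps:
Function('P')(l, K) = 0 (Function('P')(l, K) = Mul(Add(5, l), 0) = 0)
Function('g')(D, d) = d (Function('g')(D, d) = Mul(Add(d, 0), 1) = Mul(d, 1) = d)
Add(N, Function('g')(-45, -6)) = Add(-2294, -6) = -2300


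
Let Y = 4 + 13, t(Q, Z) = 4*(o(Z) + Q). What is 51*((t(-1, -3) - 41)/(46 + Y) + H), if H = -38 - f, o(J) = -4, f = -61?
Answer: 23596/21 ≈ 1123.6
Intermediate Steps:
t(Q, Z) = -16 + 4*Q (t(Q, Z) = 4*(-4 + Q) = -16 + 4*Q)
H = 23 (H = -38 - 1*(-61) = -38 + 61 = 23)
Y = 17
51*((t(-1, -3) - 41)/(46 + Y) + H) = 51*(((-16 + 4*(-1)) - 41)/(46 + 17) + 23) = 51*(((-16 - 4) - 41)/63 + 23) = 51*((-20 - 41)*(1/63) + 23) = 51*(-61*1/63 + 23) = 51*(-61/63 + 23) = 51*(1388/63) = 23596/21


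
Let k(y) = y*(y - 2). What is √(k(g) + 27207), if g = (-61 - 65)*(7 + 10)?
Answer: 3*√513295 ≈ 2149.3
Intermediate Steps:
g = -2142 (g = -126*17 = -2142)
k(y) = y*(-2 + y)
√(k(g) + 27207) = √(-2142*(-2 - 2142) + 27207) = √(-2142*(-2144) + 27207) = √(4592448 + 27207) = √4619655 = 3*√513295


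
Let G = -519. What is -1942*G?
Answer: 1007898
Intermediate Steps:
-1942*G = -1942*(-519) = 1007898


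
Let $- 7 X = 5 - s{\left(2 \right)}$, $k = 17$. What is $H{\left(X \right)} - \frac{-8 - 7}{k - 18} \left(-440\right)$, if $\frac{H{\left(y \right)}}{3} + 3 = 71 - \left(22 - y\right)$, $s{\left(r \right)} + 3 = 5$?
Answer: $\frac{47157}{7} \approx 6736.7$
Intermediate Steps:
$s{\left(r \right)} = 2$ ($s{\left(r \right)} = -3 + 5 = 2$)
$X = - \frac{3}{7}$ ($X = - \frac{5 - 2}{7} = \left(- \frac{1}{7}\right) 3 = - \frac{3}{7} \approx -0.42857$)
$H{\left(y \right)} = 138 + 3 y$ ($H{\left(y \right)} = -9 + 3 \left(71 - \left(22 - y\right)\right) = -9 + 3 \left(71 + \left(-22 + y\right)\right) = -9 + 3 \left(49 + y\right) = -9 + \left(147 + 3 y\right) = 138 + 3 y$)
$H{\left(X \right)} - \frac{-8 - 7}{k - 18} \left(-440\right) = \left(138 + 3 \left(- \frac{3}{7}\right)\right) - \frac{-8 - 7}{17 - 18} \left(-440\right) = \left(138 - \frac{9}{7}\right) - - \frac{15}{-1} \left(-440\right) = \frac{957}{7} - \left(-15\right) \left(-1\right) \left(-440\right) = \frac{957}{7} - 15 \left(-440\right) = \frac{957}{7} - -6600 = \frac{957}{7} + 6600 = \frac{47157}{7}$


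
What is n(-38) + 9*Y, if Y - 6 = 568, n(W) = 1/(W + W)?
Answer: 392615/76 ≈ 5166.0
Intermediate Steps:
n(W) = 1/(2*W)
Y = 574 (Y = 6 + 568 = 574)
n(-38) + 9*Y = (½)/(-38) + 9*574 = (½)*(-1/38) + 5166 = -1/76 + 5166 = 392615/76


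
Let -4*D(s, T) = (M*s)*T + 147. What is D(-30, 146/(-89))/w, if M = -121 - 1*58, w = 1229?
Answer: 770937/437524 ≈ 1.7620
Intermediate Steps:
M = -179 (M = -121 - 58 = -179)
D(s, T) = -147/4 + 179*T*s/4 (D(s, T) = -((-179*s)*T + 147)/4 = -(-179*T*s + 147)/4 = -(147 - 179*T*s)/4 = -147/4 + 179*T*s/4)
D(-30, 146/(-89))/w = (-147/4 + (179/4)*(146/(-89))*(-30))/1229 = (-147/4 + (179/4)*(146*(-1/89))*(-30))*(1/1229) = (-147/4 + (179/4)*(-146/89)*(-30))*(1/1229) = (-147/4 + 196005/89)*(1/1229) = (770937/356)*(1/1229) = 770937/437524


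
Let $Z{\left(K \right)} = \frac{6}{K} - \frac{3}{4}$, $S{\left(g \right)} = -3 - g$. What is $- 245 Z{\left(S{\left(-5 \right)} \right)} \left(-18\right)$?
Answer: $\frac{19845}{2} \approx 9922.5$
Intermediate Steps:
$Z{\left(K \right)} = - \frac{3}{4} + \frac{6}{K}$ ($Z{\left(K \right)} = \frac{6}{K} - \frac{3}{4} = - \frac{3}{4} + \frac{6}{K}$)
$- 245 Z{\left(S{\left(-5 \right)} \right)} \left(-18\right) = - 245 \left(- \frac{3}{4} + \frac{6}{-3 - -5}\right) \left(-18\right) = - 245 \left(- \frac{3}{4} + \frac{6}{-3 + 5}\right) \left(-18\right) = - 245 \left(- \frac{3}{4} + \frac{6}{2}\right) \left(-18\right) = - 245 \left(- \frac{3}{4} + 6 \cdot \frac{1}{2}\right) \left(-18\right) = - 245 \left(- \frac{3}{4} + 3\right) \left(-18\right) = - 245 \cdot \frac{9}{4} \left(-18\right) = \left(-245\right) \left(- \frac{81}{2}\right) = \frac{19845}{2}$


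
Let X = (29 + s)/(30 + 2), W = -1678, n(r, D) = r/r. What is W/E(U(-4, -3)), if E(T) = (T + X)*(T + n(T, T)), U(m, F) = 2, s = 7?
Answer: -13424/75 ≈ -178.99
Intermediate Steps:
n(r, D) = 1
X = 9/8 (X = (29 + 7)/(30 + 2) = 36/32 = 36*(1/32) = 9/8 ≈ 1.1250)
E(T) = (1 + T)*(9/8 + T) (E(T) = (T + 9/8)*(T + 1) = (9/8 + T)*(1 + T) = (1 + T)*(9/8 + T))
W/E(U(-4, -3)) = -1678/(9/8 + 2² + (17/8)*2) = -1678/(9/8 + 4 + 17/4) = -1678/75/8 = -1678*8/75 = -13424/75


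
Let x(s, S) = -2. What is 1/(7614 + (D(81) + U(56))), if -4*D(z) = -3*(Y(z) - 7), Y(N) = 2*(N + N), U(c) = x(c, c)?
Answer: 4/31399 ≈ 0.00012739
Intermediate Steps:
U(c) = -2
Y(N) = 4*N (Y(N) = 2*(2*N) = 4*N)
D(z) = -21/4 + 3*z (D(z) = -(-3)*(4*z - 7)/4 = -(-3)*(-7 + 4*z)/4 = -(21 - 12*z)/4 = -21/4 + 3*z)
1/(7614 + (D(81) + U(56))) = 1/(7614 + ((-21/4 + 3*81) - 2)) = 1/(7614 + ((-21/4 + 243) - 2)) = 1/(7614 + (951/4 - 2)) = 1/(7614 + 943/4) = 1/(31399/4) = 4/31399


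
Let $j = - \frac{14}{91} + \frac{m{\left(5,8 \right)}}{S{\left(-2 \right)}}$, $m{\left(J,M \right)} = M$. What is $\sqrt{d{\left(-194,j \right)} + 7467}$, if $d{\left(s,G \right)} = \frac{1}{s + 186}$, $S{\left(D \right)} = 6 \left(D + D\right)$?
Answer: $\frac{\sqrt{119470}}{4} \approx 86.411$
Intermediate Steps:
$S{\left(D \right)} = 12 D$ ($S{\left(D \right)} = 6 \cdot 2 D = 12 D$)
$j = - \frac{19}{39}$ ($j = - \frac{14}{91} + \frac{8}{12 \left(-2\right)} = \left(-14\right) \frac{1}{91} + \frac{8}{-24} = - \frac{2}{13} + 8 \left(- \frac{1}{24}\right) = - \frac{2}{13} - \frac{1}{3} = - \frac{19}{39} \approx -0.48718$)
$d{\left(s,G \right)} = \frac{1}{186 + s}$
$\sqrt{d{\left(-194,j \right)} + 7467} = \sqrt{\frac{1}{186 - 194} + 7467} = \sqrt{\frac{1}{-8} + 7467} = \sqrt{- \frac{1}{8} + 7467} = \sqrt{\frac{59735}{8}} = \frac{\sqrt{119470}}{4}$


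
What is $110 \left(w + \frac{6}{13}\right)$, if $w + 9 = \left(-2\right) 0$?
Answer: $- \frac{12210}{13} \approx -939.23$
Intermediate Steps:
$w = -9$ ($w = -9 - 0 = -9 + 0 = -9$)
$110 \left(w + \frac{6}{13}\right) = 110 \left(-9 + \frac{6}{13}\right) = 110 \left(- \frac{111}{13}\right) = - \frac{12210}{13}$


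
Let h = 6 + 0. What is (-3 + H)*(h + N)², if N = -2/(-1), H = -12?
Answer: -960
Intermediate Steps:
N = 2 (N = -2*(-1) = 2)
h = 6
(-3 + H)*(h + N)² = (-3 - 12)*(6 + 2)² = -15*8² = -15*64 = -960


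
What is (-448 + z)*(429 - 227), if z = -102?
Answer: -111100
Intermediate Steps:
(-448 + z)*(429 - 227) = (-448 - 102)*(429 - 227) = -550*202 = -111100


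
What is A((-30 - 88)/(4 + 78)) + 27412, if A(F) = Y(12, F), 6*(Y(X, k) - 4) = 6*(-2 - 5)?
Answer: 27409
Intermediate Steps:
Y(X, k) = -3 (Y(X, k) = 4 + (6*(-2 - 5))/6 = 4 + (6*(-7))/6 = 4 + (⅙)*(-42) = 4 - 7 = -3)
A(F) = -3
A((-30 - 88)/(4 + 78)) + 27412 = -3 + 27412 = 27409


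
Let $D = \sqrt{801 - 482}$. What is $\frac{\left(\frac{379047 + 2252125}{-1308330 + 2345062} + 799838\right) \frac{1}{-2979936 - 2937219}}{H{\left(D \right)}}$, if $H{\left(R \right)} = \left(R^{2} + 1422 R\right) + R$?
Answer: $\frac{3290556669}{49285627050876550} - \frac{4682462139987 \sqrt{319}}{15722115029229619450} \approx -5.2526 \cdot 10^{-6}$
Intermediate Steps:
$D = \sqrt{319} \approx 17.861$
$H{\left(R \right)} = R^{2} + 1423 R$
$\frac{\left(\frac{379047 + 2252125}{-1308330 + 2345062} + 799838\right) \frac{1}{-2979936 - 2937219}}{H{\left(D \right)}} = \frac{\left(\frac{379047 + 2252125}{-1308330 + 2345062} + 799838\right) \frac{1}{-2979936 - 2937219}}{\sqrt{319} \left(1423 + \sqrt{319}\right)} = \frac{\frac{2631172}{1036732} + 799838}{-5917155} \frac{\sqrt{319}}{319 \left(1423 + \sqrt{319}\right)} = \left(2631172 \cdot \frac{1}{1036732} + 799838\right) \left(- \frac{1}{5917155}\right) \frac{\sqrt{319}}{319 \left(1423 + \sqrt{319}\right)} = \left(\frac{657793}{259183} + 799838\right) \left(- \frac{1}{5917155}\right) \frac{\sqrt{319}}{319 \left(1423 + \sqrt{319}\right)} = \frac{207305070147}{259183} \left(- \frac{1}{5917155}\right) \frac{\sqrt{319}}{319 \left(1423 + \sqrt{319}\right)} = - \frac{69101690049 \frac{\sqrt{319}}{319 \left(1423 + \sqrt{319}\right)}}{511208661455} = - \frac{69101690049 \sqrt{319}}{163075563004145 \left(1423 + \sqrt{319}\right)}$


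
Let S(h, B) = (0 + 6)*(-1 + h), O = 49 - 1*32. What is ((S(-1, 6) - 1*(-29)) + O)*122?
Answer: 4148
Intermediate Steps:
O = 17 (O = 49 - 32 = 17)
S(h, B) = -6 + 6*h (S(h, B) = 6*(-1 + h) = -6 + 6*h)
((S(-1, 6) - 1*(-29)) + O)*122 = (((-6 + 6*(-1)) - 1*(-29)) + 17)*122 = (((-6 - 6) + 29) + 17)*122 = ((-12 + 29) + 17)*122 = (17 + 17)*122 = 34*122 = 4148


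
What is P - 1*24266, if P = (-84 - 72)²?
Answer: 70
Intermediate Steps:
P = 24336 (P = (-156)² = 24336)
P - 1*24266 = 24336 - 1*24266 = 24336 - 24266 = 70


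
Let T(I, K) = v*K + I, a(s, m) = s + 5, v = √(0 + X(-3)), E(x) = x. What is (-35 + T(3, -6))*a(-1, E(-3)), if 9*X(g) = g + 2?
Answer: -128 - 8*I ≈ -128.0 - 8.0*I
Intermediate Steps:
X(g) = 2/9 + g/9 (X(g) = (g + 2)/9 = (2 + g)/9 = 2/9 + g/9)
v = I/3 (v = √(0 + (2/9 + (⅑)*(-3))) = √(0 + (2/9 - ⅓)) = √(0 - ⅑) = √(-⅑) = I/3 ≈ 0.33333*I)
a(s, m) = 5 + s
T(I, K) = I + I*K/3 (T(I, K) = (I/3)*K + I = I*K/3 + I = I + I*K/3)
(-35 + T(3, -6))*a(-1, E(-3)) = (-35 + (3 + (⅓)*I*(-6)))*(5 - 1) = (-35 + (3 - 2*I))*4 = (-32 - 2*I)*4 = -128 - 8*I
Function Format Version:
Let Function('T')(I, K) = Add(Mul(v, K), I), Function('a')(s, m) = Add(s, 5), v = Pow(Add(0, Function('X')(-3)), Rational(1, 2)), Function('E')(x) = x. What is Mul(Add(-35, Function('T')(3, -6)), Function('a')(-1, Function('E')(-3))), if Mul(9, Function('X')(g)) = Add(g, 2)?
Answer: Add(-128, Mul(-8, I)) ≈ Add(-128.00, Mul(-8.0000, I))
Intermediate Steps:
Function('X')(g) = Add(Rational(2, 9), Mul(Rational(1, 9), g)) (Function('X')(g) = Mul(Rational(1, 9), Add(g, 2)) = Mul(Rational(1, 9), Add(2, g)) = Add(Rational(2, 9), Mul(Rational(1, 9), g)))
v = Mul(Rational(1, 3), I) (v = Pow(Add(0, Add(Rational(2, 9), Mul(Rational(1, 9), -3))), Rational(1, 2)) = Pow(Add(0, Add(Rational(2, 9), Rational(-1, 3))), Rational(1, 2)) = Pow(Add(0, Rational(-1, 9)), Rational(1, 2)) = Pow(Rational(-1, 9), Rational(1, 2)) = Mul(Rational(1, 3), I) ≈ Mul(0.33333, I))
Function('a')(s, m) = Add(5, s)
Function('T')(I, K) = Add(I, Mul(Rational(1, 3), I, K)) (Function('T')(I, K) = Add(Mul(Mul(Rational(1, 3), I), K), I) = Add(Mul(Rational(1, 3), I, K), I) = Add(I, Mul(Rational(1, 3), I, K)))
Mul(Add(-35, Function('T')(3, -6)), Function('a')(-1, Function('E')(-3))) = Mul(Add(-35, Add(3, Mul(Rational(1, 3), I, -6))), Add(5, -1)) = Mul(Add(-35, Add(3, Mul(-2, I))), 4) = Mul(Add(-32, Mul(-2, I)), 4) = Add(-128, Mul(-8, I))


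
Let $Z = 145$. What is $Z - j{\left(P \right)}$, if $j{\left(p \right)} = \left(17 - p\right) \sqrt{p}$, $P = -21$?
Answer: $145 - 38 i \sqrt{21} \approx 145.0 - 174.14 i$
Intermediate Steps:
$j{\left(p \right)} = \sqrt{p} \left(17 - p\right)$
$Z - j{\left(P \right)} = 145 - \sqrt{-21} \left(17 - -21\right) = 145 - i \sqrt{21} \left(17 + 21\right) = 145 - i \sqrt{21} \cdot 38 = 145 - 38 i \sqrt{21}$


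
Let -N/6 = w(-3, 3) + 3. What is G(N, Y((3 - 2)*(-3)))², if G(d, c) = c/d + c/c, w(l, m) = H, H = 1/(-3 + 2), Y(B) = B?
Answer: 25/16 ≈ 1.5625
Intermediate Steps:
H = -1 (H = 1/(-1) = -1)
w(l, m) = -1
N = -12 (N = -6*(-1 + 3) = -6*2 = -12)
G(d, c) = 1 + c/d (G(d, c) = c/d + 1 = 1 + c/d)
G(N, Y((3 - 2)*(-3)))² = (((3 - 2)*(-3) - 12)/(-12))² = (-(1*(-3) - 12)/12)² = (-(-3 - 12)/12)² = (-1/12*(-15))² = (5/4)² = 25/16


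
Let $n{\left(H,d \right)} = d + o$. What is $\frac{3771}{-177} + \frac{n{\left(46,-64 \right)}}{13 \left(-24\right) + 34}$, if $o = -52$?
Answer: $- \frac{171301}{8201} \approx -20.888$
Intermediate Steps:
$n{\left(H,d \right)} = -52 + d$ ($n{\left(H,d \right)} = d - 52 = -52 + d$)
$\frac{3771}{-177} + \frac{n{\left(46,-64 \right)}}{13 \left(-24\right) + 34} = \frac{3771}{-177} + \frac{-52 - 64}{13 \left(-24\right) + 34} = 3771 \left(- \frac{1}{177}\right) - \frac{116}{-312 + 34} = - \frac{1257}{59} - \frac{116}{-278} = - \frac{1257}{59} - - \frac{58}{139} = - \frac{1257}{59} + \frac{58}{139} = - \frac{171301}{8201}$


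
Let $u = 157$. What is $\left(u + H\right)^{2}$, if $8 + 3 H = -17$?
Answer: $\frac{198916}{9} \approx 22102.0$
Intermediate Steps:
$H = - \frac{25}{3}$ ($H = - \frac{8}{3} + \frac{1}{3} \left(-17\right) = - \frac{8}{3} - \frac{17}{3} = - \frac{25}{3} \approx -8.3333$)
$\left(u + H\right)^{2} = \left(157 - \frac{25}{3}\right)^{2} = \left(\frac{446}{3}\right)^{2} = \frac{198916}{9}$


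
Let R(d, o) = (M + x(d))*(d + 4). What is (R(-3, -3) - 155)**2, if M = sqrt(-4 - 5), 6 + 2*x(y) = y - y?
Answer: 24955 - 948*I ≈ 24955.0 - 948.0*I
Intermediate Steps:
x(y) = -3 (x(y) = -3 + (y - y)/2 = -3 + (1/2)*0 = -3 + 0 = -3)
M = 3*I (M = sqrt(-9) = 3*I ≈ 3.0*I)
R(d, o) = (-3 + 3*I)*(4 + d) (R(d, o) = (3*I - 3)*(d + 4) = (-3 + 3*I)*(4 + d))
(R(-3, -3) - 155)**2 = ((-12 - 3*(-3) + 12*I + 3*I*(-3)) - 155)**2 = ((-12 + 9 + 12*I - 9*I) - 155)**2 = ((-3 + 3*I) - 155)**2 = (-158 + 3*I)**2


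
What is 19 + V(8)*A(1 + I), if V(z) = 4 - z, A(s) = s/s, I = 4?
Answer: 15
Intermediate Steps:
A(s) = 1
19 + V(8)*A(1 + I) = 19 + (4 - 1*8)*1 = 19 + (4 - 8)*1 = 19 - 4*1 = 19 - 4 = 15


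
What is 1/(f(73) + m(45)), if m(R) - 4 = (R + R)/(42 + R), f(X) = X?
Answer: 29/2263 ≈ 0.012815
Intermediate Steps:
m(R) = 4 + 2*R/(42 + R) (m(R) = 4 + (R + R)/(42 + R) = 4 + (2*R)/(42 + R) = 4 + 2*R/(42 + R))
1/(f(73) + m(45)) = 1/(73 + 6*(28 + 45)/(42 + 45)) = 1/(73 + 6*73/87) = 1/(73 + 6*(1/87)*73) = 1/(73 + 146/29) = 1/(2263/29) = 29/2263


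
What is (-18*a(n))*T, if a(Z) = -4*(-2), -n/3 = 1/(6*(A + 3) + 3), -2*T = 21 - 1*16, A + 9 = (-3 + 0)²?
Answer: 360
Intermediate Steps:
A = 0 (A = -9 + (-3 + 0)² = -9 + (-3)² = -9 + 9 = 0)
T = -5/2 (T = -(21 - 1*16)/2 = -(21 - 16)/2 = -½*5 = -5/2 ≈ -2.5000)
n = -⅐ (n = -3/(6*(0 + 3) + 3) = -3/(6*3 + 3) = -3/(18 + 3) = -3/21 = -3*1/21 = -⅐ ≈ -0.14286)
a(Z) = 8
(-18*a(n))*T = -18*8*(-5/2) = -144*(-5/2) = 360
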